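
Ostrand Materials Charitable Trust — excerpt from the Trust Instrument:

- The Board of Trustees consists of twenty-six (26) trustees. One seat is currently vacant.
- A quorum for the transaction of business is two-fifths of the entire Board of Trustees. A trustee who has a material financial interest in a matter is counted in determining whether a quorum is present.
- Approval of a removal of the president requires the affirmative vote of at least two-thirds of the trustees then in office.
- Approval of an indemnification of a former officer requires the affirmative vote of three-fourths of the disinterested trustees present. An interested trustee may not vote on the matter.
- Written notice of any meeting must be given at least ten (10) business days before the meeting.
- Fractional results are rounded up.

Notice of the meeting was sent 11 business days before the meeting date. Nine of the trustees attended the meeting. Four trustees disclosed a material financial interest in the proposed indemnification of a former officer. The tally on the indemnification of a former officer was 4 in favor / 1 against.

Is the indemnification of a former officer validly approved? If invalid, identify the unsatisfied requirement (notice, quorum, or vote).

Notice: 11 business days given; 10 required (11 ≥ 10). Satisfied.
Quorum: 9 present (interested trustees count toward quorum); quorum is 11. Not satisfied.
Vote: the indemnification of a former officer requires three-fourths of the disinterested trustees present (9 − 4 = 5). 3/4 of 5 = 3.75, rounded up to 4, so 4 affirmative votes are needed; 4 voted in favor. Satisfied. (Moot — without a quorum no business can be validly transacted.)

Invalid — quorum requirement not satisfied.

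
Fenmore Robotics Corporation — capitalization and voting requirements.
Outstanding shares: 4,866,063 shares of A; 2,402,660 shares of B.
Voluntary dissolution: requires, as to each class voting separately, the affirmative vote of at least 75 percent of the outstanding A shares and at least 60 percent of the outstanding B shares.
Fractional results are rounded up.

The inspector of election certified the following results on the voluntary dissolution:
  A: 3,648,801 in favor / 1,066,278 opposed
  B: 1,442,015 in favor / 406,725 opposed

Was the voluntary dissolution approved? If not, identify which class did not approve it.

Not approved — the A shares did not give the required vote.

A: 3/4 of 4866063 = 3649547.25, rounded up to 3649548; 3,649,548 required, 3,648,801 in favor — not approved.
B: 3/5 of 2402660 = 1441596; 1,441,596 required, 1,442,015 in favor — approved.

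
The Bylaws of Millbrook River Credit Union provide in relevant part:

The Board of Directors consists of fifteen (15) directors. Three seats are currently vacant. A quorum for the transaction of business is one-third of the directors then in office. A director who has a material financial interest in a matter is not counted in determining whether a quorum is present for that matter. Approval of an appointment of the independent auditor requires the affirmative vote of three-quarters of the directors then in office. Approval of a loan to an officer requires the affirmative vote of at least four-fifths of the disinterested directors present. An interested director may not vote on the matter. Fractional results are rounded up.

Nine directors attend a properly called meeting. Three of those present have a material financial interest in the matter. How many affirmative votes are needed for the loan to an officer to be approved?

The loan to an officer requires four-fifths of the disinterested directors present (9 − 3 = 6).
4/5 of 6 = 4.80, rounded up to 5.

5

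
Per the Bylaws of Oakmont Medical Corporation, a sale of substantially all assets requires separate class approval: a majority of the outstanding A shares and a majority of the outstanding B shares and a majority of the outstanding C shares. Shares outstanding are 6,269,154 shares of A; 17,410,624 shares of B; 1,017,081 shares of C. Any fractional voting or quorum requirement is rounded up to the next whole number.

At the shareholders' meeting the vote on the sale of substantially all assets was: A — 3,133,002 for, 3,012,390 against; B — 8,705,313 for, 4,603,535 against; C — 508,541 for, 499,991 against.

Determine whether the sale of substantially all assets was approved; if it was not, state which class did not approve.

A: a majority of 6269154 is 3134578; 3,134,578 required, 3,133,002 in favor — not approved.
B: a majority of 17410624 is 8705313; 8,705,313 required, 8,705,313 in favor — approved.
C: a majority of 1017081 is 508541; 508,541 required, 508,541 in favor — approved.

Not approved — the A shares did not give the required vote.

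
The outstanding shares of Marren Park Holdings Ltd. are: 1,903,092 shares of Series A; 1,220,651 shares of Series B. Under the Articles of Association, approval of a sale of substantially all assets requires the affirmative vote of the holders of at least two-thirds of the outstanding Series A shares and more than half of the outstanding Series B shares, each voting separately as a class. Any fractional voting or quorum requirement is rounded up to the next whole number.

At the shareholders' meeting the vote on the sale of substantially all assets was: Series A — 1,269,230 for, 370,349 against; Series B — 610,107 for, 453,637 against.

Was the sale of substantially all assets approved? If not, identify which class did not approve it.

Not approved — the Series B shares did not give the required vote.

Series A: 2/3 of 1903092 = 1268728; 1,268,728 required, 1,269,230 in favor — approved.
Series B: a majority of 1220651 is 610326; 610,326 required, 610,107 in favor — not approved.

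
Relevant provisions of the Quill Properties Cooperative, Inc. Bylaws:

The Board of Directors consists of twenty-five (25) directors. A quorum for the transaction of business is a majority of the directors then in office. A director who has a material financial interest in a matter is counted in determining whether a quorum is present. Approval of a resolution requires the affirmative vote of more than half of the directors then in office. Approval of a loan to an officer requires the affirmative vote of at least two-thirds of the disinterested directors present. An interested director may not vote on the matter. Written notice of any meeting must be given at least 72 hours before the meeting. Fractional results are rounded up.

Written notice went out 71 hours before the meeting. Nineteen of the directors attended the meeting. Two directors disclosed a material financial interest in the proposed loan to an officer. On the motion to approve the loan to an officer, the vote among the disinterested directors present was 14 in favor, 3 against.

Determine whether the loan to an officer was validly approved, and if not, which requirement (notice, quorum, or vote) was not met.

Invalid — notice requirement not satisfied.

Notice: 71 hours given; 72 required (71 < 72). Not satisfied.
Quorum: 19 present (interested directors count toward quorum); quorum is 13. Satisfied.
Vote: the loan to an officer requires two-thirds of the disinterested directors present (19 − 2 = 17). 2/3 of 17 = 11.33, rounded up to 12, so 12 affirmative votes are needed; 14 voted in favor. Satisfied.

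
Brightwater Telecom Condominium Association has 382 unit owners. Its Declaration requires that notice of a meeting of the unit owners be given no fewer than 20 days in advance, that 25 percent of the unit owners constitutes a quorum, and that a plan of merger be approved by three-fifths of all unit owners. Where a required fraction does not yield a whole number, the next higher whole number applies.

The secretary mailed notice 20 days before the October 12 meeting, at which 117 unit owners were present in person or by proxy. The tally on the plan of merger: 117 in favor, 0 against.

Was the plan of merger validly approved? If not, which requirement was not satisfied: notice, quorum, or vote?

Invalid — vote requirement not satisfied.

Notice: 20 days given; 20 required. Satisfied.
Quorum: 25% of 382 = 95.50, rounded up to 96; 117 present. Satisfied.
Vote: requires three-fifths of all unit owners (382); 3/5 of 382 = 229.20, rounded up to 230, so 230 needed; 117 in favor. Not satisfied.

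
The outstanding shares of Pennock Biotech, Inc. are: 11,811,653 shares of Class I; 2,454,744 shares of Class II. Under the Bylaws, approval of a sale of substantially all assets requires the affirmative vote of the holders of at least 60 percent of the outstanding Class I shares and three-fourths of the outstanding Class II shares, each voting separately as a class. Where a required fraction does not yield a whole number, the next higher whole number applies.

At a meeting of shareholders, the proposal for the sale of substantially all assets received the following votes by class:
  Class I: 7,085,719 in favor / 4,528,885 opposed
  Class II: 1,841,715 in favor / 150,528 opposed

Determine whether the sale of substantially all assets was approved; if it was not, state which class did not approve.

Not approved — the Class I shares did not give the required vote.

Class I: 3/5 of 11811653 = 7086991.80, rounded up to 7086992; 7,086,992 required, 7,085,719 in favor — not approved.
Class II: 3/4 of 2454744 = 1841058; 1,841,058 required, 1,841,715 in favor — approved.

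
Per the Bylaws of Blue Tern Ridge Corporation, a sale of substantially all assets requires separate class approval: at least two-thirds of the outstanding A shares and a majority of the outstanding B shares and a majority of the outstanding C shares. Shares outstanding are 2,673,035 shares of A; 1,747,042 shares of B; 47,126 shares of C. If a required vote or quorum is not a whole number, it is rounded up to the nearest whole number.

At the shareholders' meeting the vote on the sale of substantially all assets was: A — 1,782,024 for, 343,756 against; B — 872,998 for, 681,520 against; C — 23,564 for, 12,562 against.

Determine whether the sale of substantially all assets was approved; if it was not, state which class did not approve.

A: 2/3 of 2673035 = 1782023.33, rounded up to 1782024; 1,782,024 required, 1,782,024 in favor — approved.
B: a majority of 1747042 is 873522; 873,522 required, 872,998 in favor — not approved.
C: a majority of 47126 is 23564; 23,564 required, 23,564 in favor — approved.

Not approved — the B shares did not give the required vote.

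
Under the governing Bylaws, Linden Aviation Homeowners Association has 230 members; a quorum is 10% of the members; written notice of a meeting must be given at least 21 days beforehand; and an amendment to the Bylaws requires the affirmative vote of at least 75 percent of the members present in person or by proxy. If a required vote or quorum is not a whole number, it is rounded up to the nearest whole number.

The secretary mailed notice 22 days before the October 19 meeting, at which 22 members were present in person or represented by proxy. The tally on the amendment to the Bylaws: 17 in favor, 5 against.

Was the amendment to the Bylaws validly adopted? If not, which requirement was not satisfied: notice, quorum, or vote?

Invalid — quorum requirement not satisfied.

Notice: 22 days given; 21 required. Satisfied.
Quorum: 10% of 230 = 23; 22 present. Not satisfied.
Vote: requires three-fourths of those present (22); 3/4 of 22 = 16.50, rounded up to 17, so 17 needed; 17 in favor. Satisfied.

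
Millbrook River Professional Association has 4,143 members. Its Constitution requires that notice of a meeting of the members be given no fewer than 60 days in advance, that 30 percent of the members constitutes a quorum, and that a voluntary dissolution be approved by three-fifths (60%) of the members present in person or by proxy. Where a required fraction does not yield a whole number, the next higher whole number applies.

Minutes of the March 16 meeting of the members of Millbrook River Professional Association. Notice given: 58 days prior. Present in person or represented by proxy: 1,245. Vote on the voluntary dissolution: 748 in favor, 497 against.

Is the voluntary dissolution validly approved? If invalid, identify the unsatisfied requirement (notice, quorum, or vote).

Notice: 58 days given; 60 required. Not satisfied.
Quorum: 30% of 4,143 = 1,242.90, rounded up to 1,243; 1,245 present. Satisfied.
Vote: requires three-fifths of those present (1,245); 3/5 of 1245 = 747, so 747 needed; 748 in favor. Satisfied.

Invalid — notice requirement not satisfied.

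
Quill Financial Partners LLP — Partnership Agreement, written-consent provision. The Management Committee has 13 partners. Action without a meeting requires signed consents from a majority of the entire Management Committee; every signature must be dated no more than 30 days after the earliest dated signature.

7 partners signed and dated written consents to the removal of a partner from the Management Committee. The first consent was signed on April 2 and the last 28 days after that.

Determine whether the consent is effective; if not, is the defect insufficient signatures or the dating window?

Signatures required: a majority of 13 — a majority of 13 is 7, so 7 needed; 7 signed. Sufficient.
Dating window: the latest signature is 28 days after the earliest; the limit is 30 days. Within the window.

Effective — both the signature and dating-window requirements are satisfied.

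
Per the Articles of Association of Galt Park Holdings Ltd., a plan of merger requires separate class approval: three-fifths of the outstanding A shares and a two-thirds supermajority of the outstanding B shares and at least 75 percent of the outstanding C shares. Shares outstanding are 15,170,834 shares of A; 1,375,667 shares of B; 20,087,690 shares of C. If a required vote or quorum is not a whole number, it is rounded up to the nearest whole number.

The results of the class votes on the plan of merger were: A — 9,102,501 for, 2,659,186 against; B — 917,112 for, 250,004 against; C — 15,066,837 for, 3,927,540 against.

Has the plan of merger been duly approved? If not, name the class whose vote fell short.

Approved — every class gave the required vote.

A: 3/5 of 15170834 = 9102500.40, rounded up to 9102501; 9,102,501 required, 9,102,501 in favor — approved.
B: 2/3 of 1375667 = 917111.33, rounded up to 917112; 917,112 required, 917,112 in favor — approved.
C: 3/4 of 20087690 = 15065767.50, rounded up to 15065768; 15,065,768 required, 15,066,837 in favor — approved.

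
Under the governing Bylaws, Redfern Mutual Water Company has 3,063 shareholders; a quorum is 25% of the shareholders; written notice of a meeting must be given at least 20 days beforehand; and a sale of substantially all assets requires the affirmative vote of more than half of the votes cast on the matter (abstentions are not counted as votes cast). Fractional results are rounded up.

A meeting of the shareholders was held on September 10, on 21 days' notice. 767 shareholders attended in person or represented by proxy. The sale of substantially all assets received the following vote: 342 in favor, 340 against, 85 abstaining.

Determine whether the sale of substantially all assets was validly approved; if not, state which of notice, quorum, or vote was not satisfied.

Notice: 21 days given; 20 required. Satisfied.
Quorum: 25% of 3,063 = 765.75, rounded up to 766; 767 present. Satisfied.
Vote: requires a majority of the votes cast (767 − 85 abstaining = 682); a majority of 682 is 342, so 342 needed; 342 in favor. Satisfied.

Valid — all requirements satisfied.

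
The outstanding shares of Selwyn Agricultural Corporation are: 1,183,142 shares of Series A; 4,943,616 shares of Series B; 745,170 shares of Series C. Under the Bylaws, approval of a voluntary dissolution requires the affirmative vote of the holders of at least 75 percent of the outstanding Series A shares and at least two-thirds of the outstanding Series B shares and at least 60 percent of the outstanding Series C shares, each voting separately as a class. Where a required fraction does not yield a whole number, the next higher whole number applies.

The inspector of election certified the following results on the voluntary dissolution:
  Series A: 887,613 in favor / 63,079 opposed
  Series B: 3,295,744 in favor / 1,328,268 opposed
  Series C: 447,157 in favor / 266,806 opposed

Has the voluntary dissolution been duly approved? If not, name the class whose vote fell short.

Series A: 3/4 of 1183142 = 887356.50, rounded up to 887357; 887,357 required, 887,613 in favor — approved.
Series B: 2/3 of 4943616 = 3295744; 3,295,744 required, 3,295,744 in favor — approved.
Series C: 3/5 of 745170 = 447102; 447,102 required, 447,157 in favor — approved.

Approved — every class gave the required vote.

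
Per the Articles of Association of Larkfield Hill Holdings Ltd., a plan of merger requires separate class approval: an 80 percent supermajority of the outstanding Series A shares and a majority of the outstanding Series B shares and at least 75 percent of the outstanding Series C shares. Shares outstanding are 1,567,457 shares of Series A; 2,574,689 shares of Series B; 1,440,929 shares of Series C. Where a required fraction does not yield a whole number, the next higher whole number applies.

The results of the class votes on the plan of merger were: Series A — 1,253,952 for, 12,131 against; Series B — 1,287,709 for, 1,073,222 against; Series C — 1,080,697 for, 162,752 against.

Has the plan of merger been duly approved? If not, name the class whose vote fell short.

Not approved — the Series A shares did not give the required vote.

Series A: 4/5 of 1567457 = 1253965.60, rounded up to 1253966; 1,253,966 required, 1,253,952 in favor — not approved.
Series B: a majority of 2574689 is 1287345; 1,287,345 required, 1,287,709 in favor — approved.
Series C: 3/4 of 1440929 = 1080696.75, rounded up to 1080697; 1,080,697 required, 1,080,697 in favor — approved.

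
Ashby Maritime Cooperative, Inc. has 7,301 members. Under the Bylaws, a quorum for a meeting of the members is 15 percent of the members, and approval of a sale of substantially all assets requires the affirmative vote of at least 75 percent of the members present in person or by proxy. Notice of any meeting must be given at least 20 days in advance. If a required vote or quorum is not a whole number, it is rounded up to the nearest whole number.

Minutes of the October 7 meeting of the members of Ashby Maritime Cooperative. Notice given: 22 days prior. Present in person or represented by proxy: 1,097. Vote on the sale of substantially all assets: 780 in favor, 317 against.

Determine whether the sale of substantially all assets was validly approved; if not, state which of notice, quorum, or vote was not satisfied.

Invalid — vote requirement not satisfied.

Notice: 22 days given; 20 required. Satisfied.
Quorum: 15% of 7,301 = 1,095.15, rounded up to 1,096; 1,097 present. Satisfied.
Vote: requires three-fourths of those present (1,097); 3/4 of 1097 = 822.75, rounded up to 823, so 823 needed; 780 in favor. Not satisfied.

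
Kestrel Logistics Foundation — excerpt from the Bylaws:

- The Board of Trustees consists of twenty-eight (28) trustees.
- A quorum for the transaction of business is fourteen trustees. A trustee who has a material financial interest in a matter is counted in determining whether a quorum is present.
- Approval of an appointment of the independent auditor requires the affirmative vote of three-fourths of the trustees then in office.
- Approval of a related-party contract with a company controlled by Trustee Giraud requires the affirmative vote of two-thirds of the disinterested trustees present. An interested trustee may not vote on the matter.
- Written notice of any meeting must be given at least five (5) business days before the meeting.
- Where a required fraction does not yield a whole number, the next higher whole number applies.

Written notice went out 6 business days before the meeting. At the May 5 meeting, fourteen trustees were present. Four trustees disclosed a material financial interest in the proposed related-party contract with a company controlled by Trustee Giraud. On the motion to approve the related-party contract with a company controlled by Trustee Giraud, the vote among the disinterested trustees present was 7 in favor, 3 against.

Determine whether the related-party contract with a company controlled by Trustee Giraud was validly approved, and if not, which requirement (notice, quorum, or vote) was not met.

Notice: 6 business days given; 5 required (6 ≥ 5). Satisfied.
Quorum: 14 present (interested trustees count toward quorum); quorum is 14. Satisfied.
Vote: the related-party contract with a company controlled by Trustee Giraud requires two-thirds of the disinterested trustees present (14 − 4 = 10). 2/3 of 10 = 6.67, rounded up to 7, so 7 affirmative votes are needed; 7 voted in favor. Satisfied.

Valid — all requirements satisfied.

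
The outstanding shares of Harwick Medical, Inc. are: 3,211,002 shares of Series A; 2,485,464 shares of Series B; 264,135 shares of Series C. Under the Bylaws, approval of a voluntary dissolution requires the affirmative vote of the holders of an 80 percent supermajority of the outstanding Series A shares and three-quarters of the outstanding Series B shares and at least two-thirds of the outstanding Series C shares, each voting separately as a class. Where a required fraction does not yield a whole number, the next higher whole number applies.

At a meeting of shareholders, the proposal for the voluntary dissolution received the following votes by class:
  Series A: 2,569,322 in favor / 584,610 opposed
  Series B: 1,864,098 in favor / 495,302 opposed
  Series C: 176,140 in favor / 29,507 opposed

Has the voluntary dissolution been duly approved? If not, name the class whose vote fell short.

Approved — every class gave the required vote.

Series A: 4/5 of 3211002 = 2568801.60, rounded up to 2568802; 2,568,802 required, 2,569,322 in favor — approved.
Series B: 3/4 of 2485464 = 1864098; 1,864,098 required, 1,864,098 in favor — approved.
Series C: 2/3 of 264135 = 176090; 176,090 required, 176,140 in favor — approved.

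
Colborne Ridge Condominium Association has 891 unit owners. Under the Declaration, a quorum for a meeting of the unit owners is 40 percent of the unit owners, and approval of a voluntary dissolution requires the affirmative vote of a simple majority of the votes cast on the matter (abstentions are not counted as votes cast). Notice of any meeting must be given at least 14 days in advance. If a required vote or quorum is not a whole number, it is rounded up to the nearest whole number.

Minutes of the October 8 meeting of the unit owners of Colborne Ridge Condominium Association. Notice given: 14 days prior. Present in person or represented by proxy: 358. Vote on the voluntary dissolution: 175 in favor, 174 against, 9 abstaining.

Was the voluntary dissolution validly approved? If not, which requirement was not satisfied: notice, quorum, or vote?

Notice: 14 days given; 14 required. Satisfied.
Quorum: 40% of 891 = 356.40, rounded up to 357; 358 present. Satisfied.
Vote: requires a majority of the votes cast (358 − 9 abstaining = 349); a majority of 349 is 175, so 175 needed; 175 in favor. Satisfied.

Valid — all requirements satisfied.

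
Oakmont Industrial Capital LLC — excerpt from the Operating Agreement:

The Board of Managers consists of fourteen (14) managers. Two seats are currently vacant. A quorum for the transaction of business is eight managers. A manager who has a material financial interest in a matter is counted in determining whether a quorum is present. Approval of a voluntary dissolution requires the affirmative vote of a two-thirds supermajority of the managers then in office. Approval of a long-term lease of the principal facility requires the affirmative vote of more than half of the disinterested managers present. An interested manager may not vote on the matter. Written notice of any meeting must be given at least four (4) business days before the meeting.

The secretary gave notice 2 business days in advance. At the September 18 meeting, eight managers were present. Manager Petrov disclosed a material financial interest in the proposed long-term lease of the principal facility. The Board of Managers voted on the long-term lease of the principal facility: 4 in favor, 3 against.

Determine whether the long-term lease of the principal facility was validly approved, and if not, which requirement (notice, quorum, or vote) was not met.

Notice: 2 business days given; 4 required (2 < 4). Not satisfied.
Quorum: 8 present (interested managers count toward quorum); quorum is 8. Satisfied.
Vote: the long-term lease of the principal facility requires a majority of the disinterested managers present (8 − 1 = 7). A majority of 7 is 4, so 4 affirmative votes are needed; 4 voted in favor. Satisfied.

Invalid — notice requirement not satisfied.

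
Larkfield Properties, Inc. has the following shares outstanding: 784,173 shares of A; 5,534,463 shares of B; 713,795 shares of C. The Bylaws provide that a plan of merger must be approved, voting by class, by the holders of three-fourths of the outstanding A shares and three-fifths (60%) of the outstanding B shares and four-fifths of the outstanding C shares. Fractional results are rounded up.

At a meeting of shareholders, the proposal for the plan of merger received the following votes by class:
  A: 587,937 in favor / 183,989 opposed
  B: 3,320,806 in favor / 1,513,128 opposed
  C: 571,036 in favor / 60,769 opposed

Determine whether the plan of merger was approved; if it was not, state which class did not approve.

A: 3/4 of 784173 = 588129.75, rounded up to 588130; 588,130 required, 587,937 in favor — not approved.
B: 3/5 of 5534463 = 3320677.80, rounded up to 3320678; 3,320,678 required, 3,320,806 in favor — approved.
C: 4/5 of 713795 = 571036; 571,036 required, 571,036 in favor — approved.

Not approved — the A shares did not give the required vote.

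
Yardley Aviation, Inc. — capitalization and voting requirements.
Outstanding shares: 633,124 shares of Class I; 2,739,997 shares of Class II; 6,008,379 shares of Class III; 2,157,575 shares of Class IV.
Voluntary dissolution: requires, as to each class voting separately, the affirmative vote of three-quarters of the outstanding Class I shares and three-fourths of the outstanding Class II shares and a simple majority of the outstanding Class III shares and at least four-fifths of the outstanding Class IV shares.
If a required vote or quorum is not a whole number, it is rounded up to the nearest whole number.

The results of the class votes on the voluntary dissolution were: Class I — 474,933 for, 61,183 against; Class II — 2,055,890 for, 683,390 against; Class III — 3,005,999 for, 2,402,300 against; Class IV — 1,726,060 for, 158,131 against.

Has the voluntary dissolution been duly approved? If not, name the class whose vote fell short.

Approved — every class gave the required vote.

Class I: 3/4 of 633124 = 474843; 474,843 required, 474,933 in favor — approved.
Class II: 3/4 of 2739997 = 2054997.75, rounded up to 2054998; 2,054,998 required, 2,055,890 in favor — approved.
Class III: a majority of 6008379 is 3004190; 3,004,190 required, 3,005,999 in favor — approved.
Class IV: 4/5 of 2157575 = 1726060; 1,726,060 required, 1,726,060 in favor — approved.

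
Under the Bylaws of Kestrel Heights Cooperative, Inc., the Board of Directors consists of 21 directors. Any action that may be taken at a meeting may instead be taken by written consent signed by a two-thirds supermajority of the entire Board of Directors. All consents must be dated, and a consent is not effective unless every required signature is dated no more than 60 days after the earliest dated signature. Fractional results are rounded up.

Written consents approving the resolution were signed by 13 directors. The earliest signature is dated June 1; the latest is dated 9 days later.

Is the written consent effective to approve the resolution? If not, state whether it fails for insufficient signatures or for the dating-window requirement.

Signatures required: a two-thirds supermajority of 21 — 2/3 of 21 = 14, so 14 needed; 13 signed. Insufficient.
Dating window: the latest signature is 9 days after the earliest; the limit is 60 days. Within the window.

Not effective — insufficient signatures.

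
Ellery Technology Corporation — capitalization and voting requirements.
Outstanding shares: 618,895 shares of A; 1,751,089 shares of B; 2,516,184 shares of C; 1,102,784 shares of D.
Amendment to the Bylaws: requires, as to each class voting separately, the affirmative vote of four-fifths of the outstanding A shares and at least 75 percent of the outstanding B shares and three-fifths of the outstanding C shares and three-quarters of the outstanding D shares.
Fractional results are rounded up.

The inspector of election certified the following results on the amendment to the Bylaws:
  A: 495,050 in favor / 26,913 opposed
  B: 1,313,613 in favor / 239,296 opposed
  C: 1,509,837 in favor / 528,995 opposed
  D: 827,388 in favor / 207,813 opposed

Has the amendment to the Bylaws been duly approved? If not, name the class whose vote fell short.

Not approved — the A shares did not give the required vote.

A: 4/5 of 618895 = 495116; 495,116 required, 495,050 in favor — not approved.
B: 3/4 of 1751089 = 1313316.75, rounded up to 1313317; 1,313,317 required, 1,313,613 in favor — approved.
C: 3/5 of 2516184 = 1509710.40, rounded up to 1509711; 1,509,711 required, 1,509,837 in favor — approved.
D: 3/4 of 1102784 = 827088; 827,088 required, 827,388 in favor — approved.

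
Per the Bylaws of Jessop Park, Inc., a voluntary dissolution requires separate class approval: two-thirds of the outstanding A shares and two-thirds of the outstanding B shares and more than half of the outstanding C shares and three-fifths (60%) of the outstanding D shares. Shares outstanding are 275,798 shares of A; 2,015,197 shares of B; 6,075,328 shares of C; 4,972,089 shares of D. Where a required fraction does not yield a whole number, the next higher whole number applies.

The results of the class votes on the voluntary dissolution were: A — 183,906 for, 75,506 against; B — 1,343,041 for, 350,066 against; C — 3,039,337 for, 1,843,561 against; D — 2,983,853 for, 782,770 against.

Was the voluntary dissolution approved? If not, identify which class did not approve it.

Not approved — the B shares did not give the required vote.

A: 2/3 of 275798 = 183865.33, rounded up to 183866; 183,866 required, 183,906 in favor — approved.
B: 2/3 of 2015197 = 1343464.67, rounded up to 1343465; 1,343,465 required, 1,343,041 in favor — not approved.
C: a majority of 6075328 is 3037665; 3,037,665 required, 3,039,337 in favor — approved.
D: 3/5 of 4972089 = 2983253.40, rounded up to 2983254; 2,983,254 required, 2,983,853 in favor — approved.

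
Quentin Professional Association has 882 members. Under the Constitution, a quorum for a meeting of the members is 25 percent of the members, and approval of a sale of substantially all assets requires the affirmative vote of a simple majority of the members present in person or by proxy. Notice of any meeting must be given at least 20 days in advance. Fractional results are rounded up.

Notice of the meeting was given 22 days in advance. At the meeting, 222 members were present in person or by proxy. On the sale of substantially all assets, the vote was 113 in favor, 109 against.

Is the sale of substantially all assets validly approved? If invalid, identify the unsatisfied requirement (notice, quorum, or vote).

Notice: 22 days given; 20 required. Satisfied.
Quorum: 25% of 882 = 220.50, rounded up to 221; 222 present. Satisfied.
Vote: requires a majority of those present (222); a majority of 222 is 112, so 112 needed; 113 in favor. Satisfied.

Valid — all requirements satisfied.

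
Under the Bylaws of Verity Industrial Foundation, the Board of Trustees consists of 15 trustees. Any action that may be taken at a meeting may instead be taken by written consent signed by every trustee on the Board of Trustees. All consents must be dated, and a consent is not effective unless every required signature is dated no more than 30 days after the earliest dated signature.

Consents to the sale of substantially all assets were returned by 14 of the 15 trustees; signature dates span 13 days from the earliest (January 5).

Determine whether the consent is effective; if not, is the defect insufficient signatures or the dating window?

Not effective — insufficient signatures.

Signatures required: all of 15 — unanimous means all 15, so 15 needed; 14 signed. Insufficient.
Dating window: the latest signature is 13 days after the earliest; the limit is 30 days. Within the window.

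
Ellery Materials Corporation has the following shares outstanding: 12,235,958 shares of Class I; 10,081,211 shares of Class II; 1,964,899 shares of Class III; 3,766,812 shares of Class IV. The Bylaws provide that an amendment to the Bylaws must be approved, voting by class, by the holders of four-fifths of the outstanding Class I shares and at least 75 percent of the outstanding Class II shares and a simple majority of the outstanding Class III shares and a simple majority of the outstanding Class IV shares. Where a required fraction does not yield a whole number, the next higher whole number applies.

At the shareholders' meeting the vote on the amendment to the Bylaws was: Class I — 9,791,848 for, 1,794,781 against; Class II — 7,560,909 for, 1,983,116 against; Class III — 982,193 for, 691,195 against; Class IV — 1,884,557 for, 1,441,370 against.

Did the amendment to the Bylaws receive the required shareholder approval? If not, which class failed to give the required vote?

Not approved — the Class III shares did not give the required vote.

Class I: 4/5 of 12235958 = 9788766.40, rounded up to 9788767; 9,788,767 required, 9,791,848 in favor — approved.
Class II: 3/4 of 10081211 = 7560908.25, rounded up to 7560909; 7,560,909 required, 7,560,909 in favor — approved.
Class III: a majority of 1964899 is 982450; 982,450 required, 982,193 in favor — not approved.
Class IV: a majority of 3766812 is 1883407; 1,883,407 required, 1,884,557 in favor — approved.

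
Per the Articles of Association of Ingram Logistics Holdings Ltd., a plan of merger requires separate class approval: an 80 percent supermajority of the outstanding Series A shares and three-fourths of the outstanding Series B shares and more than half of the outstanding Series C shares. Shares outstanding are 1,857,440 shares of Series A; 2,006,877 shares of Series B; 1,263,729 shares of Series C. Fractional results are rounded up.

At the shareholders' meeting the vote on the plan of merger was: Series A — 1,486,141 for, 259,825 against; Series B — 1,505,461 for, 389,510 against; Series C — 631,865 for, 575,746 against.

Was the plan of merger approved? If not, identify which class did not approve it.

Series A: 4/5 of 1857440 = 1485952; 1,485,952 required, 1,486,141 in favor — approved.
Series B: 3/4 of 2006877 = 1505157.75, rounded up to 1505158; 1,505,158 required, 1,505,461 in favor — approved.
Series C: a majority of 1263729 is 631865; 631,865 required, 631,865 in favor — approved.

Approved — every class gave the required vote.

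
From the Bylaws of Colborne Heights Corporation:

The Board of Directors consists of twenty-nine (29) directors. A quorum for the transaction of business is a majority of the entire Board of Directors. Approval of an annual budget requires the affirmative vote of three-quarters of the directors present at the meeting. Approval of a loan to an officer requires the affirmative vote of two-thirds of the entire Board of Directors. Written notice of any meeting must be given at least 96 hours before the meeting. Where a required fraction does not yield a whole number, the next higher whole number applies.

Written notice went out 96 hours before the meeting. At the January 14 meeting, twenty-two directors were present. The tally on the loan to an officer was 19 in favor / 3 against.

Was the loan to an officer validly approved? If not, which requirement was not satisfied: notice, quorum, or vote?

Notice: 96 hours given; 96 required (96 ≥ 96). Satisfied.
Quorum: 22 present; quorum is 15. Satisfied.
Vote: the loan to an officer requires two-thirds of the entire Board of Directors (29). 2/3 of 29 = 19.33, rounded up to 20, so 20 affirmative votes are needed; 19 voted in favor. Not satisfied.

Invalid — vote requirement not satisfied.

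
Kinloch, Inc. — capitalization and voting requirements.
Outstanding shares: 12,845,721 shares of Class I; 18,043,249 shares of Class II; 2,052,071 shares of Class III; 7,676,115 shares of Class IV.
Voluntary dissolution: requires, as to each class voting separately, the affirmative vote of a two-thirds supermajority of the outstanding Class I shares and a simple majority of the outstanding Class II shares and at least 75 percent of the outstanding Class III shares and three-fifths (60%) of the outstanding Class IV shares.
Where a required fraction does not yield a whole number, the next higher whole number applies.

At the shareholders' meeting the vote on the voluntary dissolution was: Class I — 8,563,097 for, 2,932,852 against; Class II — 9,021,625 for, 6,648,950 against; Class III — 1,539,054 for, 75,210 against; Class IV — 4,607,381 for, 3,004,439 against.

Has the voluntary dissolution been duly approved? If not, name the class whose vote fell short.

Not approved — the Class I shares did not give the required vote.

Class I: 2/3 of 12845721 = 8563814; 8,563,814 required, 8,563,097 in favor — not approved.
Class II: a majority of 18043249 is 9021625; 9,021,625 required, 9,021,625 in favor — approved.
Class III: 3/4 of 2052071 = 1539053.25, rounded up to 1539054; 1,539,054 required, 1,539,054 in favor — approved.
Class IV: 3/5 of 7676115 = 4605669; 4,605,669 required, 4,607,381 in favor — approved.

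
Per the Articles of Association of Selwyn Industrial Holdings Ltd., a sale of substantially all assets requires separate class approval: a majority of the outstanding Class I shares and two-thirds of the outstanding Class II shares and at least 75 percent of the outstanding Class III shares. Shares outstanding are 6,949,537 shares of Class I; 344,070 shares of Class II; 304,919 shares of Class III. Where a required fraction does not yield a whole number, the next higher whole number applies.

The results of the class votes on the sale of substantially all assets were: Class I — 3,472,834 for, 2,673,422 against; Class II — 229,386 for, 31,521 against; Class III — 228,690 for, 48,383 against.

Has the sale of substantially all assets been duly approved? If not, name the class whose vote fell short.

Class I: a majority of 6949537 is 3474769; 3,474,769 required, 3,472,834 in favor — not approved.
Class II: 2/3 of 344070 = 229380; 229,380 required, 229,386 in favor — approved.
Class III: 3/4 of 304919 = 228689.25, rounded up to 228690; 228,690 required, 228,690 in favor — approved.

Not approved — the Class I shares did not give the required vote.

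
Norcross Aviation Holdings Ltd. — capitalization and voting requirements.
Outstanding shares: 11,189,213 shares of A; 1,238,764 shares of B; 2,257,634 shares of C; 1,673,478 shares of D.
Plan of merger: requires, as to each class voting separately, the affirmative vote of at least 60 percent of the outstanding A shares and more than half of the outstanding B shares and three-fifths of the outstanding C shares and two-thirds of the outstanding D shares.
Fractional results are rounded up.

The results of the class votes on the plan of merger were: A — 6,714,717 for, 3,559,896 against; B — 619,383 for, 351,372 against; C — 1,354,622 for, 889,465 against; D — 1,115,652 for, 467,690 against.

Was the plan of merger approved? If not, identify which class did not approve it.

Approved — every class gave the required vote.

A: 3/5 of 11189213 = 6713527.80, rounded up to 6713528; 6,713,528 required, 6,714,717 in favor — approved.
B: a majority of 1238764 is 619383; 619,383 required, 619,383 in favor — approved.
C: 3/5 of 2257634 = 1354580.40, rounded up to 1354581; 1,354,581 required, 1,354,622 in favor — approved.
D: 2/3 of 1673478 = 1115652; 1,115,652 required, 1,115,652 in favor — approved.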